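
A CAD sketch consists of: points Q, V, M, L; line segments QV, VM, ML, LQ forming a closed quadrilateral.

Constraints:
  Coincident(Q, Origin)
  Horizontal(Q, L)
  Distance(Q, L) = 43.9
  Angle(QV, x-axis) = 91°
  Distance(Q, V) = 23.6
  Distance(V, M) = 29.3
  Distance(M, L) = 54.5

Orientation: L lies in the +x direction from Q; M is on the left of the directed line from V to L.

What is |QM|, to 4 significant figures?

50.20

Checks: |VM| = 29.30 ✓; |ML| = 54.50 ✓.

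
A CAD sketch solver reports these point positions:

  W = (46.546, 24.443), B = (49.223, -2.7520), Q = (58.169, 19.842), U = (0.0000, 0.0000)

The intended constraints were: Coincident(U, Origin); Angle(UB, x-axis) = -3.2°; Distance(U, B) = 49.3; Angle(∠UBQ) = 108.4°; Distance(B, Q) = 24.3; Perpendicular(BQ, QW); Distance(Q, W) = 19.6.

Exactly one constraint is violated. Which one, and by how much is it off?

Distance(Q, W) = 19.6 — off by 7.10.

U = (0.00, 0.00) ✓; UB at -3.200° ✓; |UB| = 49.30 ✓; ∠UBQ = 108.4° ✓; |BQ| = 24.30 ✓; ∠(BQ, QW) = 90.00° ✓; |QW| = 12.50 ✗.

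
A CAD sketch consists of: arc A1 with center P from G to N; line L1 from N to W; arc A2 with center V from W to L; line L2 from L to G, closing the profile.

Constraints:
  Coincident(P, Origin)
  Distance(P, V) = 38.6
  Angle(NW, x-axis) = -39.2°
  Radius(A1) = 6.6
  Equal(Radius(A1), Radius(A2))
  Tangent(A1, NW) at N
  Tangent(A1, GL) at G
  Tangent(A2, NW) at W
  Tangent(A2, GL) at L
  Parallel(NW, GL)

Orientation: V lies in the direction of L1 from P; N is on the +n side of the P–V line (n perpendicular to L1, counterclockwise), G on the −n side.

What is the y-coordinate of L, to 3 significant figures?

-29.5

The slot axis is L1's direction at -39.2°, so u = (cos -39.2°, sin -39.2°) = (0.775, -0.632) and n = (−sin -39.2°, cos -39.2°) = (0.632, 0.775). P is at the origin and V lies 38.6 along u from P, so V = 38.6·u = (29.9, -24.4). Tangency of A1 to both parallel lines with radius 6.6 puts N and G at P ± 6.6·n: N = (4.17, 5.11), G = (-4.17, -5.11). Equal radii place W and L the same way about V: W = V + 6.6·n = (34.1, -19.3), L = V − 6.6·n = (25.7, -29.5). So L.y = -29.5.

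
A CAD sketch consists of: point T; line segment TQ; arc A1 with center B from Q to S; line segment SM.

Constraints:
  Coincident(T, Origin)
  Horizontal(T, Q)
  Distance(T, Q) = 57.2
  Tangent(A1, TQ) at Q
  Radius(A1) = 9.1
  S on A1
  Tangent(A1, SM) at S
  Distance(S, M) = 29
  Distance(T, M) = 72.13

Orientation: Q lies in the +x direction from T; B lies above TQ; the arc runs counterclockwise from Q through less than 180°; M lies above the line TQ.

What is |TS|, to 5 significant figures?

67.014

Checks: |BS| = 9.100 ✓; ∠(BS, SM) = 90.00° ✓; |SM| = 29.00 ✓; |TM| = 72.13 ✓.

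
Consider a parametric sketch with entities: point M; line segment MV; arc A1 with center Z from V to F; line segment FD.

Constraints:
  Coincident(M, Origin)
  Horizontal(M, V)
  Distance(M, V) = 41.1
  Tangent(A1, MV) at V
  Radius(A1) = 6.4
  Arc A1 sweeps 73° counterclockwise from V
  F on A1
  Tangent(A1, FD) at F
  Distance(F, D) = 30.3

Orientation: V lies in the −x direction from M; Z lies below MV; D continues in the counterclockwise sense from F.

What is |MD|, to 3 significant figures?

65.3

M is at the origin; M and V share the same y with |MV| = 41.1 and V on the −x side, so V = (-41.1, 0.00). Tangency of A1 to MV means the radius ZV is perpendicular to MV, so Z = V + (0, -6.4) = (-41.1, -6.40). On A1, V sits at bearing 90° from Z; a 73° counterclockwise sweep puts F at bearing 163°, so F = Z + 6.4·(cos 163°, sin 163°) = (-47.2, -4.53). Since A1 is tangent to FD there, ZF ⟂ FD, so FD runs along (−sin 163°, cos 163°); with |FD| = 30.3, D = (-56.1, -33.5). Then |MD| = |D − M| = 65.3.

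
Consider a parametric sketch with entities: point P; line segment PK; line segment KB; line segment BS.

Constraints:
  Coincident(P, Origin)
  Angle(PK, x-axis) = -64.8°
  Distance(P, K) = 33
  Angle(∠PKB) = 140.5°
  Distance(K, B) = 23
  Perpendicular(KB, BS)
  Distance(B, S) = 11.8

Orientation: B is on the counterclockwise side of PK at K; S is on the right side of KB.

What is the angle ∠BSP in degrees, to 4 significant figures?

55.92°

P is at the origin; PK runs at -64.8° with length 33.0, so K = 33.0·(cos -64.8°, sin -64.8°) = (14.05, -29.86). ∠PKB = 140.5°, so KB runs at -64.8° + (180° − 140.5°) = -25.30° from the x-axis; with |KB| = 23.0, B = K + 23.0·(cos -25.30°, sin -25.30°) = (34.84, -39.69). KB is perpendicular to BS; with |BS| = 11.8 on the right of KB, S = B + 11.8·(-0.4274, -0.9041) = (29.80, -50.36). Then cos ∠BSP = SB·SP / (|SB||SP|), giving 55.92°.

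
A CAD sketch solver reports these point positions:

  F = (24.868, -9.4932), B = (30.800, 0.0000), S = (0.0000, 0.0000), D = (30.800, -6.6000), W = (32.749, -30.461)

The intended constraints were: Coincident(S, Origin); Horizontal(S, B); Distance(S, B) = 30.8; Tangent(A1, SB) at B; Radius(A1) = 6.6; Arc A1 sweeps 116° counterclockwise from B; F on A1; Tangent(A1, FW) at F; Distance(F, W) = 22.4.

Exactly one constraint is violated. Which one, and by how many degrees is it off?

Tangent(A1, FW) at F — off by 5.40°.

S = (0.00, 0.00) ✓; S.y = 0.00, B.y = 0.00 ✓; |SB| = 30.80 ✓; ∠(DB, BS) = 90.00° ✓; |DB| = 6.600 ✓; bearing(D→F) − bearing(D→B) = 116.0° ✓; |DF| = 6.600 ✓; ∠(DF, FW) = 95.40° ✗; |FW| = 22.40 ✓.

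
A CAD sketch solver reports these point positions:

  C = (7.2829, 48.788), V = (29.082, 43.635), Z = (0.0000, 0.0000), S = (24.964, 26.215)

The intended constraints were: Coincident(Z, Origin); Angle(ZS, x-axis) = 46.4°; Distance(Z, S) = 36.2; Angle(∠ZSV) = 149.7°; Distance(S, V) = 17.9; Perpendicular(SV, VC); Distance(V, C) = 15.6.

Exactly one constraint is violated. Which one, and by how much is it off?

Distance(V, C) = 15.6 — off by 6.80.

Z = (0.00, 0.00) ✓; ZS at 46.40° ✓; |ZS| = 36.20 ✓; ∠ZSV = 149.7° ✓; |SV| = 17.90 ✓; ∠(SV, VC) = 90.00° ✓; |VC| = 22.40 ✗.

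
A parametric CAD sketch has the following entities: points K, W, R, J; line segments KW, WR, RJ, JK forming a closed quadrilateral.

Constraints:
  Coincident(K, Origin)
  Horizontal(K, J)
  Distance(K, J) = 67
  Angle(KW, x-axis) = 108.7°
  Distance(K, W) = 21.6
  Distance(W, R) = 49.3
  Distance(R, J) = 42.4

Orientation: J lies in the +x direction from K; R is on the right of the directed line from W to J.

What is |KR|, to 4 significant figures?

31.18

Checks: |WR| = 49.30 ✓; |RJ| = 42.40 ✓.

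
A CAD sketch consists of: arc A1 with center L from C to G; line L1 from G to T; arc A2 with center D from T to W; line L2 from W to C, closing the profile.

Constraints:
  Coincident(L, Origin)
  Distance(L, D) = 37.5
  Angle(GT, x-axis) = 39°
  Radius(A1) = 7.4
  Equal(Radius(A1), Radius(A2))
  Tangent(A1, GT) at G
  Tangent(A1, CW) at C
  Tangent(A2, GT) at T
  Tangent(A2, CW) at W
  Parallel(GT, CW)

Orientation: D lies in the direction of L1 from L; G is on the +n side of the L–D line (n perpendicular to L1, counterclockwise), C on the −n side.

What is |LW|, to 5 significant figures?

38.223

The slot axis is L1's direction at 39.0°, so u = (cos 39.0°, sin 39.0°) = (0.77715, 0.62932) and n = (−sin 39.0°, cos 39.0°) = (-0.62932, 0.77715). L is at the origin and D lies 37.5 along u from L, so D = 37.5·u = (29.143, 23.600). Tangency of A1 to both parallel lines with radius 7.4 puts G and C at L ± 7.4·n: G = (-4.6570, 5.7509), C = (4.6570, -5.7509). Equal radii place T and W the same way about D: T = D + 7.4·n = (24.486, 29.350), W = D − 7.4·n = (33.800, 17.849). Then |LW| = |W − L| = 38.223.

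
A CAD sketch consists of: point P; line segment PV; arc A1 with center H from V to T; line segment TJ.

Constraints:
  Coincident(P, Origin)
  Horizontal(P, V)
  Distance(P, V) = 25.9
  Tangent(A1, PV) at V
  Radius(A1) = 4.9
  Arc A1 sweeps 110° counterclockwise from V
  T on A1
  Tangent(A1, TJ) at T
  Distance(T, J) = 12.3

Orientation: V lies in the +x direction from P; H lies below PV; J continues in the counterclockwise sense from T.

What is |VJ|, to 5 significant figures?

18.138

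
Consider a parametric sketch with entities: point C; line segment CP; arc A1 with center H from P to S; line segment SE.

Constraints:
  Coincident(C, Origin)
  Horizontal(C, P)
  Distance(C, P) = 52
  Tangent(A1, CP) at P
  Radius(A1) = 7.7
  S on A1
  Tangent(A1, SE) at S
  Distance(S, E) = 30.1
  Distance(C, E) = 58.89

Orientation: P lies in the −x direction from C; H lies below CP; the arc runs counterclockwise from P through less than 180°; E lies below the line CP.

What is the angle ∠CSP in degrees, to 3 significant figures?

47.9°

Checks: |HS| = 7.700 ✓; ∠(HS, SE) = 90.00° ✓; |SE| = 30.10 ✓; |CE| = 58.89 ✓.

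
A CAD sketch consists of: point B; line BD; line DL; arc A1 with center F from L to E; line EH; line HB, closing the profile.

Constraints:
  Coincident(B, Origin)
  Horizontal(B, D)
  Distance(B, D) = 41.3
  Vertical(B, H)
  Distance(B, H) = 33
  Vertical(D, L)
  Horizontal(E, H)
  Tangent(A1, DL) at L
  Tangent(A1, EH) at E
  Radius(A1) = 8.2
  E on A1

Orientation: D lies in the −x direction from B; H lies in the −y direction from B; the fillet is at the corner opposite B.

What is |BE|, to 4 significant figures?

46.74

B is at the origin; BD is horizontal with |BD| = 41.3 and D on the −x side, so D = (-41.30, 0.000). BH is vertical with |BH| = 33.0 and H on the −y side, so H = (0.000, -33.00). The virtual corner opposite B is at (-41.30, -33.00). A1 meets DL tangentially, so FL is at right angles to DL and tangency of A1 to EH means the radius FE is perpendicular to EH, with radius 8.2, so the center F sits 8.2 in from both sides at F = (-33.10, -24.80). That places the tangent points at L = (-41.30, -24.80) on DL and E = (-33.10, -33.00) on EH. Then |BE| = |E − B| = 46.74.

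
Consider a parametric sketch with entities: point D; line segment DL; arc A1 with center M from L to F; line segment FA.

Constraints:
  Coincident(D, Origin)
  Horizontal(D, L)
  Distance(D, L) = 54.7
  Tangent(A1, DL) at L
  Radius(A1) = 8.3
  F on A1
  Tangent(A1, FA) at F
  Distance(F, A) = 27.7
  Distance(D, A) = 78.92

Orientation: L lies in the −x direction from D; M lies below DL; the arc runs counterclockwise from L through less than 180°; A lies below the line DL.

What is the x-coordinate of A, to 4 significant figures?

-72.56

D is at the origin; DL is horizontal with |DL| = 54.7 and L on the −x side, so L = (-54.70, 0.000). Tangency of A1 to DL means the radius ML is perpendicular to DL, so M = L + (0, -8.3) = (-54.70, -8.300). Since MF ⟂ FA (tangency), |MA| = √(8.3² + 27.7²) = 28.92 regardless of where F sits on A1. So A lies on both circle(D, 78.92) and circle(M, 28.92); the below-DL intersection is A = (-72.56, -31.04). F is the foot of the tangent from A: F = (-62.42, -5.264).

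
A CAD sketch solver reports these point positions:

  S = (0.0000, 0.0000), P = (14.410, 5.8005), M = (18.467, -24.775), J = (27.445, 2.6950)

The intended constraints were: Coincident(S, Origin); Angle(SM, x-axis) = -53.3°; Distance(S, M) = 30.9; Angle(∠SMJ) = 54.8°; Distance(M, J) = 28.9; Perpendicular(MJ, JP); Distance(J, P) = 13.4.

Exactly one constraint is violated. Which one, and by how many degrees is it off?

Perpendicular(MJ, JP) — off by 4.70°.

S = (0.00, 0.00) ✓; SM at -53.30° ✓; |SM| = 30.90 ✓; ∠SMJ = 54.80° ✓; |MJ| = 28.90 ✓; ∠(MJ, JP) = 94.70° ✗; |JP| = 13.40 ✓.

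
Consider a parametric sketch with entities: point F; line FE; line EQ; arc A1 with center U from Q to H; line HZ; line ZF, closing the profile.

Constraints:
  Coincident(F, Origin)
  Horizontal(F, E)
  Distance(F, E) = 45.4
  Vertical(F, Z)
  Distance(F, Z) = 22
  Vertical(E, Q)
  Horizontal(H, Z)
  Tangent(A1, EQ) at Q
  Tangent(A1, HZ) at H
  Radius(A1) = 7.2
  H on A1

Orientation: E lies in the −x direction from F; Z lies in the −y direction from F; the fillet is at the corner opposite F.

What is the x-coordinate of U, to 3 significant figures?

-38.2

FZ is vertical with |FZ| = 22.0 and Z on the −y side, so Z = (0.00, -22.0). The virtual corner opposite F is at (-45.4, -22.0). The tangent condition forces UQ to be normal to EQ and tangency of A1 to HZ means the radius UH is perpendicular to HZ, with radius 7.2, so the center U sits 7.2 in from both sides at U = (-38.2, -14.8). So U.x = -38.2.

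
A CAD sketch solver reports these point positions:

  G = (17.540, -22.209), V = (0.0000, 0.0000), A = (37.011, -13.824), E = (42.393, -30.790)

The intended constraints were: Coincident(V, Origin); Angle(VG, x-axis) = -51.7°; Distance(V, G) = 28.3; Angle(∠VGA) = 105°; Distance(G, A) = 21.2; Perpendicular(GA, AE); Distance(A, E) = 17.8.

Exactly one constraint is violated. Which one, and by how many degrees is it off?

Perpendicular(GA, AE) — off by 5.70°.

V = (0.00, 0.00) ✓; VG at -51.70° ✓; |VG| = 28.30 ✓; ∠VGA = 105.0° ✓; |GA| = 21.20 ✓; ∠(GA, AE) = 95.70° ✗; |AE| = 17.80 ✓.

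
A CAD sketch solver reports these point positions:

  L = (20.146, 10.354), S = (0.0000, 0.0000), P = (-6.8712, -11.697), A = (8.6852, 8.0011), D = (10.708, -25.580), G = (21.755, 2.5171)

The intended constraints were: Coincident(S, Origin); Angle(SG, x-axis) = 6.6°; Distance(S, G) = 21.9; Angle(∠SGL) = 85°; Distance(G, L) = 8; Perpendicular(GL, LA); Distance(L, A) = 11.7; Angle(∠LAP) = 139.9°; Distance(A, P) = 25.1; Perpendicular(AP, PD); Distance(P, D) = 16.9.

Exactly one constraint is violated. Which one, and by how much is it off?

Distance(P, D) = 16.9 — off by 5.50.

S = (0.00, 0.00) ✓; SG at 6.600° ✓; |SG| = 21.90 ✓; ∠SGL = 85.00° ✓; |GL| = 8.000 ✓; ∠(GL, LA) = 90.00° ✓; |LA| = 11.70 ✓; ∠LAP = 139.9° ✓; |AP| = 25.10 ✓; ∠(AP, PD) = 90.00° ✓; |PD| = 22.40 ✗.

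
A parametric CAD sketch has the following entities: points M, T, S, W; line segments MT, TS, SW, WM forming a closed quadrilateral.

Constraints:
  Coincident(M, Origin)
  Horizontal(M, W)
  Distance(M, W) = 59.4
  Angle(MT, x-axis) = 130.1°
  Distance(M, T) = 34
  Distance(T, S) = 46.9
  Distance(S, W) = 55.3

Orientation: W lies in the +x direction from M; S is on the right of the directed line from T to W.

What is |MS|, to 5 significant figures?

13.266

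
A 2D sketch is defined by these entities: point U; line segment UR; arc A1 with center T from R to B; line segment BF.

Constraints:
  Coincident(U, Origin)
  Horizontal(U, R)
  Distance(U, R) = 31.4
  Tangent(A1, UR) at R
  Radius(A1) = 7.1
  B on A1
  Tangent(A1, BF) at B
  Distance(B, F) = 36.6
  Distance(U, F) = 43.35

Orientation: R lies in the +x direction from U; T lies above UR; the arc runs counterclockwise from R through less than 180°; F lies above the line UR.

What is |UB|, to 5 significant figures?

38.780

U is at the origin; U and R share the same y with |UR| = 31.4 and R on the +x side, so R = (31.400, 0.0000). A1 meets UR tangentially, so TR is at right angles to UR, so T = R + (0, 7.1) = (31.400, 7.1000). Since TB ⟂ BF (tangency), |TF| = √(7.1² + 36.6²) = 37.282 regardless of where B sits on A1. So F lies on both circle(U, 43.35) and circle(T, 37.282); the above-UR intersection is F = (15.106, 40.633). B is the foot of the tangent from F: B = (37.078, 11.362).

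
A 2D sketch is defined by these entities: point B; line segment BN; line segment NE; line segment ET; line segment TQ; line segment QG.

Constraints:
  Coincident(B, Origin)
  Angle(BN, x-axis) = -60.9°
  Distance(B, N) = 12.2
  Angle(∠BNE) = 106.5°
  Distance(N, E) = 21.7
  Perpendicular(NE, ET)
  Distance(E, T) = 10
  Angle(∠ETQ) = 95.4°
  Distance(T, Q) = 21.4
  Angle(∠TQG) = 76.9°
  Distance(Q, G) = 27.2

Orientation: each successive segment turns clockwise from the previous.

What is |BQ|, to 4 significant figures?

3.873

B is at the origin; BN runs at -60.9° with length 12.2, so N = (5.933, -10.66). ∠BNE = 106.5° gives NE at -134.4° from the x-axis; with |NE| = 21.7, E = (-9.249, -26.16). The perpendicularity gives ET at right angles to NE, so ET runs at 135.6°; with |ET| = 10.0, T = (-16.39, -19.17). ∠ETQ = 95.4° gives TQ at 51.00° from the x-axis; with |TQ| = 21.4, Q = (-2.927, -2.537). Then |BQ| = |Q − B| = 3.873.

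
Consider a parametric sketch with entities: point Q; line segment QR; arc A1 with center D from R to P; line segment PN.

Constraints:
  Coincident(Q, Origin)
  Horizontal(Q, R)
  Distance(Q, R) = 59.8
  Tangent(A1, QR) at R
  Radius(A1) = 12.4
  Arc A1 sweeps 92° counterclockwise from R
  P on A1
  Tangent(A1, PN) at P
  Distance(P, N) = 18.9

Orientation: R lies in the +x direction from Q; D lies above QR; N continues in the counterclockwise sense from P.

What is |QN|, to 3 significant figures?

78.3

Q is at the origin; QR is horizontal with |QR| = 59.8 and R on the +x side, so R = (59.8, 0.00). The tangent condition forces DR to be normal to QR, so D = R + (0, 12.4) = (59.8, 12.4). On A1, R sits at bearing -90° from D; a 92° counterclockwise sweep puts P at bearing 2°, so P = D + 12.4·(cos 2°, sin 2°) = (72.2, 12.8). Since A1 is tangent to PN there, DP ⟂ PN, so PN runs along (−sin 2°, cos 2°); with |PN| = 18.9, N = (71.5, 31.7). Then |QN| = |N − Q| = 78.3.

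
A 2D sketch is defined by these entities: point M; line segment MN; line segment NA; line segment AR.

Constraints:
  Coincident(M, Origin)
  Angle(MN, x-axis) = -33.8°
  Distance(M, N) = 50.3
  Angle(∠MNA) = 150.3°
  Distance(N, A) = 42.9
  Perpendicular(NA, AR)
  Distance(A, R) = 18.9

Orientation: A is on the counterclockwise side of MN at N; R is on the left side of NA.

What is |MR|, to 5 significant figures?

86.801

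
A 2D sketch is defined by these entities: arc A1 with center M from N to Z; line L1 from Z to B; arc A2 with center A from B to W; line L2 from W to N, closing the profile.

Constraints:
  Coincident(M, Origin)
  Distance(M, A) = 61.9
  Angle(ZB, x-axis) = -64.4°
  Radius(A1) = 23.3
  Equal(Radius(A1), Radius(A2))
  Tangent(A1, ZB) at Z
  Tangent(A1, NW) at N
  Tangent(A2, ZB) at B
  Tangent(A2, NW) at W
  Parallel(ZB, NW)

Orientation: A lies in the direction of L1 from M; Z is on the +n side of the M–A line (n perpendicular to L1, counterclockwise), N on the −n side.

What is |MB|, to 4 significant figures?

66.14

The slot axis is L1's direction at -64.4°, so u = (cos -64.4°, sin -64.4°) = (0.4321, -0.9018) and n = (−sin -64.4°, cos -64.4°) = (0.9018, 0.4321). M is at the origin and A lies 61.9 along u from M, so A = 61.9·u = (26.75, -55.82). Tangency of A1 to both parallel lines with radius 23.3 puts Z and N at M ± 23.3·n: Z = (21.01, 10.07), N = (-21.01, -10.07). Equal radii place B and W the same way about A: B = A + 23.3·n = (47.76, -45.76), W = A − 23.3·n = (5.733, -65.89). Then |MB| = |B − M| = 66.14.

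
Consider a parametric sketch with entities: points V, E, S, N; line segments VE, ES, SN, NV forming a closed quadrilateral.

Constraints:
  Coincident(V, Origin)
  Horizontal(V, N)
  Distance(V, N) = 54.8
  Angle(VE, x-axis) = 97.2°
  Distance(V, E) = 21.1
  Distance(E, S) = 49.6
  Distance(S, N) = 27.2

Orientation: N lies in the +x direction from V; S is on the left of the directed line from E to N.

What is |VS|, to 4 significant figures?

53.43

Checks: |ES| = 49.60 ✓; |SN| = 27.20 ✓.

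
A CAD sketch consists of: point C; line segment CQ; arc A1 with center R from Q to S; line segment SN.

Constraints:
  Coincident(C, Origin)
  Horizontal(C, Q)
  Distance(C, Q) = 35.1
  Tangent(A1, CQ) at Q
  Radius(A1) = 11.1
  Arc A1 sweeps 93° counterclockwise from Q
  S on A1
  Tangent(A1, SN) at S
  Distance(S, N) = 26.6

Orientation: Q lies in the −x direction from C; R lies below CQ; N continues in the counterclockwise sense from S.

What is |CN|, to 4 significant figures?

58.90

C is at the origin; C and Q share the same y with |CQ| = 35.1 and Q on the −x side, so Q = (-35.10, 0.000). Since A1 is tangent to CQ there, RQ ⟂ CQ, so R = Q + (0, -11.1) = (-35.10, -11.10). On A1, Q sits at bearing 90° from R; a 93° counterclockwise sweep puts S at bearing 183°, so S = R + 11.1·(cos 183°, sin 183°) = (-46.18, -11.68). The tangent condition forces RS to be normal to SN, so SN runs along (−sin 183°, cos 183°); with |SN| = 26.6, N = (-44.79, -38.24). Then |CN| = |N − C| = 58.90.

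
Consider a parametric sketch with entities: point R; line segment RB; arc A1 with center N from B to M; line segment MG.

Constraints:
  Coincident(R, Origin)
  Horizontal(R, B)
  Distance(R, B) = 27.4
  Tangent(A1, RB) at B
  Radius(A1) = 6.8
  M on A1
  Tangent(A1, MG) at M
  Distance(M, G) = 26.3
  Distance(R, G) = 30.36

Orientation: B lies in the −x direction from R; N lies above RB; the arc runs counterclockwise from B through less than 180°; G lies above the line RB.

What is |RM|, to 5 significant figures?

21.543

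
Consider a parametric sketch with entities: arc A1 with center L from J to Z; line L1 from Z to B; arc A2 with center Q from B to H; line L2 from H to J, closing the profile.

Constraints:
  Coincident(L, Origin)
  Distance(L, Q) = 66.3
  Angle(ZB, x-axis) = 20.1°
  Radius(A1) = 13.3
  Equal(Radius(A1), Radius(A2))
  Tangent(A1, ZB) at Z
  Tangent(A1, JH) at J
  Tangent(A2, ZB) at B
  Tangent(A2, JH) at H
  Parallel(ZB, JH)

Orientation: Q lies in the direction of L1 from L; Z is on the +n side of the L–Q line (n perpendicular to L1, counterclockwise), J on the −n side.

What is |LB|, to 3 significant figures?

67.6

The slot axis is L1's direction at 20.1°, so u = (cos 20.1°, sin 20.1°) = (0.939, 0.344) and n = (−sin 20.1°, cos 20.1°) = (-0.344, 0.939). L is at the origin and Q lies 66.3 along u from L, so Q = 66.3·u = (62.3, 22.8). Tangency of A1 to both parallel lines with radius 13.3 puts Z and J at L ± 13.3·n: Z = (-4.57, 12.5), J = (4.57, -12.5). Equal radii place B and H the same way about Q: B = Q + 13.3·n = (57.7, 35.3), H = Q − 13.3·n = (66.8, 10.3). Then |LB| = |B − L| = 67.6.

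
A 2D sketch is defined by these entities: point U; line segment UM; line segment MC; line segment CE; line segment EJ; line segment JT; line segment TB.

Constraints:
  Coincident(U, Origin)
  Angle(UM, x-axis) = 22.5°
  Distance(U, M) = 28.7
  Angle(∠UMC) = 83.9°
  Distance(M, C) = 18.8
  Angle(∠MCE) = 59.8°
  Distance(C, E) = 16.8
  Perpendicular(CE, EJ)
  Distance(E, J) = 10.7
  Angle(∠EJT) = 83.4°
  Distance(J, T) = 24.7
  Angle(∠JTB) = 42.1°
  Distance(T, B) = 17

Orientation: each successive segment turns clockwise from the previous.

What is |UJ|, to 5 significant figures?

19.498

U is at the origin; UM runs at 22.5° with length 28.7, so M = (26.515, 10.983). ∠UMC = 83.9° gives MC at -73.600° from the x-axis; with |MC| = 18.8, C = (31.823, -7.0521). ∠MCE = 59.8° gives CE at 166.20° from the x-axis; with |CE| = 16.8, E = (15.508, -3.0447). CE is perpendicular to EJ, so EJ runs at 76.200°; with |EJ| = 10.7, J = (18.061, 7.3464). Then |UJ| = |J − U| = 19.498.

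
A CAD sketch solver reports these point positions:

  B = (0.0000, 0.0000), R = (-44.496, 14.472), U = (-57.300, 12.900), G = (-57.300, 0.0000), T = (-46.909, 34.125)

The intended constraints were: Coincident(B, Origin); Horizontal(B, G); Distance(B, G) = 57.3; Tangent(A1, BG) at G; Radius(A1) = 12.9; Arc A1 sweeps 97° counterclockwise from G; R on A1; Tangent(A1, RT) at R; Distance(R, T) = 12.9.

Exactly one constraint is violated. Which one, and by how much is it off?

Distance(R, T) = 12.9 — off by 6.90.

B = (0.00, 0.00) ✓; B.y = 0.00, G.y = 0.00 ✓; |BG| = 57.30 ✓; ∠(UG, GB) = 90.00° ✓; |UG| = 12.90 ✓; bearing(U→R) − bearing(U→G) = 97.00° ✓; |UR| = 12.90 ✓; ∠(UR, RT) = 90.00° ✓; |RT| = 19.80 ✗.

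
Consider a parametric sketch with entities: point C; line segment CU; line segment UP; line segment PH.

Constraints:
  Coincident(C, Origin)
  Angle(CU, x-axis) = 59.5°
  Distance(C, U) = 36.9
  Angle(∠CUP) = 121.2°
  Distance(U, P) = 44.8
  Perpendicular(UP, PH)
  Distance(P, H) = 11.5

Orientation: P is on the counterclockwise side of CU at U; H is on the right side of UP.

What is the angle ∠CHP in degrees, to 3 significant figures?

56.0°

C is at the origin; CU runs at 59.5° with length 36.9, so U = 36.9·(cos 59.5°, sin 59.5°) = (18.7, 31.8). ∠CUP = 121.2°, so UP runs at 59.5° + (180° − 121.2°) = 118° from the x-axis; with |UP| = 44.8, P = U + 44.8·(cos 118°, sin 118°) = (-2.51, 71.2). UP ⟂ PH; with |PH| = 11.5 on the right of UP, H = P + 11.5·(0.880, 0.474) = (7.61, 76.7). Then cos ∠CHP = HC·HP / (|HC||HP|), giving 56.0°.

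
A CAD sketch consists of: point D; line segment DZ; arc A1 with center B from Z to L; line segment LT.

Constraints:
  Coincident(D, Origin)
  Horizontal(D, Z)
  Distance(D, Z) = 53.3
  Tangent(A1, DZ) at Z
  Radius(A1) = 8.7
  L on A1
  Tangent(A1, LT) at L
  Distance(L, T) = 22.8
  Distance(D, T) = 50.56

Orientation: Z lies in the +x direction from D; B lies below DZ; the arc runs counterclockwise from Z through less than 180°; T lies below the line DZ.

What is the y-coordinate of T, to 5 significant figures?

-29.720

Checks: ∠(BZ, ZD) = 90.00° ✓; |BL| = 8.700 ✓; ∠(BL, LT) = 90.00° ✓; |LT| = 22.80 ✓; |DT| = 50.56 ✓.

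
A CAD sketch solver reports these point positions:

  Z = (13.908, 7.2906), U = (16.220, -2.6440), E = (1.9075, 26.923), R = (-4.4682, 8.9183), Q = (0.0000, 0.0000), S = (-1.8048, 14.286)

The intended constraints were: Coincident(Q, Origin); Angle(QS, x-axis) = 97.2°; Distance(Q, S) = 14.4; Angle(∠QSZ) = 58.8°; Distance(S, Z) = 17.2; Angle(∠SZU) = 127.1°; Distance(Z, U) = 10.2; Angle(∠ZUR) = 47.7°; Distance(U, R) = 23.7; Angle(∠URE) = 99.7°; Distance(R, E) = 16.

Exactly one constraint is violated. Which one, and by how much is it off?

Distance(R, E) = 16 — off by 3.10.

Q = (0.00, 0.00) ✓; QS at 97.20° ✓; |QS| = 14.40 ✓; ∠QSZ = 58.80° ✓; |SZ| = 17.20 ✓; ∠SZU = 127.1° ✓; |ZU| = 10.20 ✓; ∠ZUR = 47.70° ✓; |UR| = 23.70 ✓; ∠URE = 99.70° ✓; |RE| = 19.10 ✗.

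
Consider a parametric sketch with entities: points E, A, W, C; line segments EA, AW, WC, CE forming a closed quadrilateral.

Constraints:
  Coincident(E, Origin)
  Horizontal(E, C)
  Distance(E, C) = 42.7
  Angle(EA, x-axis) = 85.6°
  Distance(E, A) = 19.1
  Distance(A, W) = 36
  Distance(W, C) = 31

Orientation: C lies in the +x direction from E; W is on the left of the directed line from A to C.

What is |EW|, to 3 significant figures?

46.8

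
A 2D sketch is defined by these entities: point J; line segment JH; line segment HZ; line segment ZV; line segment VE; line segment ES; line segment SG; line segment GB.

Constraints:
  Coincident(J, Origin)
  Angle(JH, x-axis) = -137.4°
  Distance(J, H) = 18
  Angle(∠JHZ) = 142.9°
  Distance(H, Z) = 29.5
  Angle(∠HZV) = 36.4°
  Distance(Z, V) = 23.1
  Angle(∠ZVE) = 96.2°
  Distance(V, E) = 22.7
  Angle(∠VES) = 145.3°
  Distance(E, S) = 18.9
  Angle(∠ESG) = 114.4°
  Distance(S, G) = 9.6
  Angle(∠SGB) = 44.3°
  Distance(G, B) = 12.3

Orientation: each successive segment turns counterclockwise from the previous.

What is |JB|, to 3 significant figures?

28.6

J is at the origin; JH runs at -137.4° with length 18.0, so H = (-13.2, -12.2). ∠JHZ = 142.9° gives HZ at -100° from the x-axis; with |HZ| = 29.5, Z = (-18.5, -41.2). ∠HZV = 36.4° gives ZV at 43.3° from the x-axis; with |ZV| = 23.1, V = (-1.71, -25.4). ∠ZVE = 96.2° gives VE at 127° from the x-axis; with |VE| = 22.7, E = (-15.4, -7.26). ∠VES = 145.3° gives ES at 162° from the x-axis; with |ES| = 18.9, S = (-33.4, -1.36). ∠ESG = 114.4° gives SG at -133° from the x-axis; with |SG| = 9.6, G = (-39.9, -8.42). ∠SGB = 44.3° gives GB at 3.10° from the x-axis; with |GB| = 12.3, B = (-27.6, -7.76). Then |JB| = |B − J| = 28.6.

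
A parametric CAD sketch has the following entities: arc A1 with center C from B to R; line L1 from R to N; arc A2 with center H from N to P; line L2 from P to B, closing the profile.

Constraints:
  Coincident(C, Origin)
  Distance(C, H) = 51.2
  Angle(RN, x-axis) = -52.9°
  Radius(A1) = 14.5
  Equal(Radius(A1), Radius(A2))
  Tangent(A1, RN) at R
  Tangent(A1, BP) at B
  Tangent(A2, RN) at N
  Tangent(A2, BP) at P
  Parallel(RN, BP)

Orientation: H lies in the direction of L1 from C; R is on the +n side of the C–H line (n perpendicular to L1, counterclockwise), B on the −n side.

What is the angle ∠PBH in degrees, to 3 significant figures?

15.8°

The slot axis is L1's direction at -52.9°, so u = (cos -52.9°, sin -52.9°) = (0.603, -0.798) and n = (−sin -52.9°, cos -52.9°) = (0.798, 0.603). C is at the origin and H lies 51.2 along u from C, so H = 51.2·u = (30.9, -40.8). Tangency of A1 to both parallel lines with radius 14.5 puts R and B at C ± 14.5·n: R = (11.6, 8.75), B = (-11.6, -8.75). Equal radii place N and P the same way about H: N = H + 14.5·n = (42.4, -32.1), P = H − 14.5·n = (19.3, -49.6). Then cos ∠PBH = BP·BH / (|BP||BH|), giving 15.8°.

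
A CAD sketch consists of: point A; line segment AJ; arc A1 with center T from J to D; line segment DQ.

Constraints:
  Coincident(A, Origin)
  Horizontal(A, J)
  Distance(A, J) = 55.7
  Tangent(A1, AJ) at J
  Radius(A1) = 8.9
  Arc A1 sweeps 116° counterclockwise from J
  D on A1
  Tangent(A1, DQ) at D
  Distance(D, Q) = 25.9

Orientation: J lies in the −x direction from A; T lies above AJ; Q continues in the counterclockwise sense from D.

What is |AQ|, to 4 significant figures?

69.20

A is at the origin; AJ is horizontal with |AJ| = 55.7 and J on the −x side, so J = (-55.70, 0.000). The tangent condition forces TJ to be normal to AJ, so T = J + (0, 8.9) = (-55.70, 8.900). On A1, J sits at bearing -90° from T; a 116° counterclockwise sweep puts D at bearing 26°, so D = T + 8.9·(cos 26°, sin 26°) = (-47.70, 12.80). Tangency of A1 to DQ means the radius TD is perpendicular to DQ, so DQ runs along (−sin 26°, cos 26°); with |DQ| = 25.9, Q = (-59.05, 36.08). Then |AQ| = |Q − A| = 69.20.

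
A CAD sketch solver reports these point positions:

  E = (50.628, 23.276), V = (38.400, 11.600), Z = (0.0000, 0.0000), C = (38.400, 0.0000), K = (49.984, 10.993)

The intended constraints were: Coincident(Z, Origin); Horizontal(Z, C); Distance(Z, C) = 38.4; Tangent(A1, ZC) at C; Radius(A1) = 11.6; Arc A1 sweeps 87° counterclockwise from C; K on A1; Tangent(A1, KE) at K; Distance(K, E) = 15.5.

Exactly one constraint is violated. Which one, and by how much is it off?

Distance(K, E) = 15.5 — off by 3.20.

Z = (0.00, 0.00) ✓; Z.y = 0.00, C.y = 0.00 ✓; |ZC| = 38.40 ✓; ∠(VC, CZ) = 90.00° ✓; |VC| = 11.60 ✓; bearing(V→K) − bearing(V→C) = 87.00° ✓; |VK| = 11.60 ✓; ∠(VK, KE) = 90.00° ✓; |KE| = 12.30 ✗.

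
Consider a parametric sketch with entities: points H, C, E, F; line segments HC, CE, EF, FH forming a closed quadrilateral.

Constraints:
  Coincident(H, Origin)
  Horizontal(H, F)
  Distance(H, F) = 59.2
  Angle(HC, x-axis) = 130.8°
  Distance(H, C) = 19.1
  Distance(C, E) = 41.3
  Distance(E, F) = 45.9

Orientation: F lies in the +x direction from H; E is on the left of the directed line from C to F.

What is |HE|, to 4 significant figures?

40.06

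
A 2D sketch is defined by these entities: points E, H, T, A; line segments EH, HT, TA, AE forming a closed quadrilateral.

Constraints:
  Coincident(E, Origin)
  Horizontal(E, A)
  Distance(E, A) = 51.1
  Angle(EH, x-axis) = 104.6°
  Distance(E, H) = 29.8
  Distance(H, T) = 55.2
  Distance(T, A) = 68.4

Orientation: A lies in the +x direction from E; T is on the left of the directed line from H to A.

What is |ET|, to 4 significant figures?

73.94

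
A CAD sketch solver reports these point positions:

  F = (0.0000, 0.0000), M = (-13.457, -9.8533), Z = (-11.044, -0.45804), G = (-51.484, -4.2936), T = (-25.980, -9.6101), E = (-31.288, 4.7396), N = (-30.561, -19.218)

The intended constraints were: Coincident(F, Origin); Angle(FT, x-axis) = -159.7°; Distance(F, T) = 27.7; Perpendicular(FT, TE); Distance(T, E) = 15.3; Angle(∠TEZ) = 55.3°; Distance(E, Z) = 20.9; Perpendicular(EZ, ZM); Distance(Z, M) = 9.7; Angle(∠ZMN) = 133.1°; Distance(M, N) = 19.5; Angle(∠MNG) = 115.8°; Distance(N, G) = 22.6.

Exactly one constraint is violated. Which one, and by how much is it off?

Distance(N, G) = 22.6 — off by 3.10.

F = (0.00, 0.00) ✓; FT at -159.7° ✓; |FT| = 27.70 ✓; ∠(FT, TE) = 90.00° ✓; |TE| = 15.30 ✓; ∠TEZ = 55.30° ✓; |EZ| = 20.90 ✓; ∠(EZ, ZM) = 90.00° ✓; |ZM| = 9.700 ✓; ∠ZMN = 133.1° ✓; |MN| = 19.50 ✓; ∠MNG = 115.8° ✓; |NG| = 25.70 ✗.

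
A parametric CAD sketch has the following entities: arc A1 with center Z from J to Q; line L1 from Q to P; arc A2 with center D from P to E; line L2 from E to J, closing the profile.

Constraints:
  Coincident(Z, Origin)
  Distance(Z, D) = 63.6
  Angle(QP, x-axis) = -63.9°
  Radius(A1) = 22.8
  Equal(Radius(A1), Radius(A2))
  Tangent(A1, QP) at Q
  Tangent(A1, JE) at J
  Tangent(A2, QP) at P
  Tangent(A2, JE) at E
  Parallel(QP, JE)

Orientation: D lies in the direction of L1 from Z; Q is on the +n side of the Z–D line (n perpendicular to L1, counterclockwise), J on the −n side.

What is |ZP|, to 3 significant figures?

67.6

The slot axis is L1's direction at -63.9°, so u = (cos -63.9°, sin -63.9°) = (0.440, -0.898) and n = (−sin -63.9°, cos -63.9°) = (0.898, 0.440). Z is at the origin and D lies 63.6 along u from Z, so D = 63.6·u = (28.0, -57.1). Tangency of A1 to both parallel lines with radius 22.8 puts Q and J at Z ± 22.8·n: Q = (20.5, 10.0), J = (-20.5, -10.0). Equal radii place P and E the same way about D: P = D + 22.8·n = (48.5, -47.1), E = D − 22.8·n = (7.51, -67.1). Then |ZP| = |P − Z| = 67.6.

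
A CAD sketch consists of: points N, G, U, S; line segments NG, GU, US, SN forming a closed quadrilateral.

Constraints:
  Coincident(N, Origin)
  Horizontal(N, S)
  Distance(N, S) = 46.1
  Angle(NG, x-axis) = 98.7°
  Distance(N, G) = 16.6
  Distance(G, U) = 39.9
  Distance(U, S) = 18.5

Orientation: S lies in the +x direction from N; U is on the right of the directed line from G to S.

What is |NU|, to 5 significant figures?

30.276

N is at the origin; NS is horizontal with |NS| = 46.1 and S in +x, so S = (46.1, 0). NG runs at 98.7° with |NG| = 16.6, so G = (-2.5109, 16.409). U is determined by |GU| = 39.9 and |US| = 18.5 together: it lies at the intersection of circle(G, 39.9) and circle(S, 18.5). With |GS| = 51.306, the foot of the radical line on GS is 37.832 from G and the perpendicular offset is √(39.9² − 37.832²) = 12.678. Taking the right-of-GS solution: U = (29.280, -7.7025).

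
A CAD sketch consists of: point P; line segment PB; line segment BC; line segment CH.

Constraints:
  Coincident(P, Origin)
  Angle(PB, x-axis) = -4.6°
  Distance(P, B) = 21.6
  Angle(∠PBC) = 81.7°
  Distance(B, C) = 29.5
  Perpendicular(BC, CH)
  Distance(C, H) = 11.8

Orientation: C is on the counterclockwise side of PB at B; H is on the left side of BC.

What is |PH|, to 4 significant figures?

28.07

P is at the origin; PB runs at -4.6° with length 21.6, so B = 21.6·(cos -4.6°, sin -4.6°) = (21.53, -1.732). ∠PBC = 81.7°, so BC runs at -4.6° + (180° − 81.7°) = 93.70° from the x-axis; with |BC| = 29.5, C = B + 29.5·(cos 93.70°, sin 93.70°) = (19.63, 27.71). The perpendicularity gives CH at right angles to BC; with |CH| = 11.8 on the left of BC, H = C + 11.8·(-0.9979, -0.06453) = (7.851, 26.94). Then |PH| = |H − P| = 28.07.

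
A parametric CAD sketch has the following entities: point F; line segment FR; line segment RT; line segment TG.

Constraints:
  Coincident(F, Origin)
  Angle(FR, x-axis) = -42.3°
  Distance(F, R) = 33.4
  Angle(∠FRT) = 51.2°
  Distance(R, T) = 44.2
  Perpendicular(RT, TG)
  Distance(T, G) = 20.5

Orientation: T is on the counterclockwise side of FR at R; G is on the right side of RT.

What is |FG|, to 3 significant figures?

52.0

F is at the origin; FR runs at -42.3° with length 33.4, so R = 33.4·(cos -42.3°, sin -42.3°) = (24.7, -22.5). ∠FRT = 51.2°, so RT runs at -42.3° + (180° − 51.2°) = 86.5° from the x-axis; with |RT| = 44.2, T = R + 44.2·(cos 86.5°, sin 86.5°) = (27.4, 21.6). RT is perpendicular to TG; with |TG| = 20.5 on the right of RT, G = T + 20.5·(0.998, -0.0610) = (47.9, 20.4). Then |FG| = |G − F| = 52.0.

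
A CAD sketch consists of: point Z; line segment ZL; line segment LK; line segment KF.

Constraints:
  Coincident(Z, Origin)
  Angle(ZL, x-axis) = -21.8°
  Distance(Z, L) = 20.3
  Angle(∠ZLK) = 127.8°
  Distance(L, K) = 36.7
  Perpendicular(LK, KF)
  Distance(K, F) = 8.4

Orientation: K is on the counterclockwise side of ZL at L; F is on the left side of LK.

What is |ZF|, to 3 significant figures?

49.7

Z is at the origin; ZL runs at -21.8° with length 20.3, so L = 20.3·(cos -21.8°, sin -21.8°) = (18.8, -7.54). ∠ZLK = 127.8°, so LK runs at -21.8° + (180° − 127.8°) = 30.4° from the x-axis; with |LK| = 36.7, K = L + 36.7·(cos 30.4°, sin 30.4°) = (50.5, 11.0). LK ⟂ KF; with |KF| = 8.4 on the left of LK, F = K + 8.4·(-0.506, 0.863) = (46.3, 18.3). Then |ZF| = |F − Z| = 49.7.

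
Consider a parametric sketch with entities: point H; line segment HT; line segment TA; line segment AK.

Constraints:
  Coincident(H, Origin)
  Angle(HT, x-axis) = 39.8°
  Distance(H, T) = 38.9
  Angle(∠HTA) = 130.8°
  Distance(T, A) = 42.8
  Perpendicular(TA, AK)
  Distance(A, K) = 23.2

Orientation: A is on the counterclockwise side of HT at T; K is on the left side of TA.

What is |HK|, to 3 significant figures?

68.5

∠HTA = 130.8°, so TA runs at 39.8° + (180° − 130.8°) = 89.0° from the x-axis; with |TA| = 42.8, A = T + 42.8·(cos 89.0°, sin 89.0°) = (30.6, 67.7). TA is perpendicular to AK; with |AK| = 23.2 on the left of TA, K = A + 23.2·(-1.00, 0.0175) = (7.44, 68.1). Then |HK| = |K − H| = 68.5.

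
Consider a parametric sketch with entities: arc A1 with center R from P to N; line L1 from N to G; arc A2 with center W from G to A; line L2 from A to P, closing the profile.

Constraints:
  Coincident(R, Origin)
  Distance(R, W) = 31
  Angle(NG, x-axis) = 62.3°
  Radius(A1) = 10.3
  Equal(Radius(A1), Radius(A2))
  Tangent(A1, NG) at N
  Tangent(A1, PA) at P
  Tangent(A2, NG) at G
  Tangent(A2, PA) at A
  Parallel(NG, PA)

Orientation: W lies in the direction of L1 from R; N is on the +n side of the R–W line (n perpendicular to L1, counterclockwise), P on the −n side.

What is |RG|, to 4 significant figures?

32.67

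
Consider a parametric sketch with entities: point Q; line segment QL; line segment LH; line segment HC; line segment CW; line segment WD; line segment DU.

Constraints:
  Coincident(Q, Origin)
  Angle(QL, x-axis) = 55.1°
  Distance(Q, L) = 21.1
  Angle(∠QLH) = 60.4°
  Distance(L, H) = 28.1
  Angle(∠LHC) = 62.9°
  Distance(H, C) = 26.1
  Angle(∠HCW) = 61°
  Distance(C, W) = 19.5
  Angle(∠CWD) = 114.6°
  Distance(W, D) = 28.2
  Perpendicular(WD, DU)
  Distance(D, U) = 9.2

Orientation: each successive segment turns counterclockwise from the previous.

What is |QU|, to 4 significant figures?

35.19

Q is at the origin; QL runs at 55.1° with length 21.1, so L = (12.07, 17.31). ∠QLH = 60.4° gives LH at 174.7° from the x-axis; with |LH| = 28.1, H = (-15.91, 19.90). ∠LHC = 62.9° gives HC at -68.20° from the x-axis; with |HC| = 26.1, C = (-6.215, -4.333). ∠HCW = 61.0° gives CW at 50.80° from the x-axis; with |CW| = 19.5, W = (6.110, 10.78). ∠CWD = 114.6° gives WD at 116.2° from the x-axis; with |WD| = 28.2, D = (-6.341, 36.08). WD ⟂ DU, so DU runs at -153.8°; with |DU| = 9.2, U = (-14.60, 32.02). Then |QU| = |U − Q| = 35.19.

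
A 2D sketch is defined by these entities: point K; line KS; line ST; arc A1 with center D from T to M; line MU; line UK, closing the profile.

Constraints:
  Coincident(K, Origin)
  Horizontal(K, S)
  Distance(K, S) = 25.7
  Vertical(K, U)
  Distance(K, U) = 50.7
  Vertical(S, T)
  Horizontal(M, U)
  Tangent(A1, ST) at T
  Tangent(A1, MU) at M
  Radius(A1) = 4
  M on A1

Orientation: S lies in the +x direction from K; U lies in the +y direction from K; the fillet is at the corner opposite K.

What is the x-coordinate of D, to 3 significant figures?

21.7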